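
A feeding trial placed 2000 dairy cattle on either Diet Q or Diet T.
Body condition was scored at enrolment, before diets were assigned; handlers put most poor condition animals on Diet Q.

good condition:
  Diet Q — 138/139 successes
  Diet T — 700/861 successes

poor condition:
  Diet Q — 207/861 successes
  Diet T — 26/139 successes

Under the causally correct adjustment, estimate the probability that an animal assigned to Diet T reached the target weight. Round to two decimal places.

0.50

The imbalance in starting body condition arose from how dairy cattle were allocated, not from anything the diet did; and starting body condition independently affects the outcome. The pooled gap is confounded — condition on starting body condition.
Standardising Diet T to the population starting body condition mix: 0.500·700/861 + 0.500·26/139 = 0.500.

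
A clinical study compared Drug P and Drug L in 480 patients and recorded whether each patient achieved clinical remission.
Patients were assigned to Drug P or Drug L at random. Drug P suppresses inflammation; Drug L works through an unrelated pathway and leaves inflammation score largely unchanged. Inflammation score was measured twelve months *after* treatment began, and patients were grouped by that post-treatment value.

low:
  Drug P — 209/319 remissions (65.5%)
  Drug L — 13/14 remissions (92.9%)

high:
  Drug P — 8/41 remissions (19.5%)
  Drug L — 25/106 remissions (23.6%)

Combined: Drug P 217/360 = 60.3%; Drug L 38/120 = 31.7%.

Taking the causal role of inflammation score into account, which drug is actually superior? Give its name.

Drug P

Inflammation score is recorded after the drug and is itself shifted by it — it sits on the causal path from drug to outcome. Conditioning on a mediator would strip out part of the effect we want; the pooled comparison gives the total causal effect.
Pooled: Drug P 60.3% vs Drug L 31.7%; Drug P is higher overall.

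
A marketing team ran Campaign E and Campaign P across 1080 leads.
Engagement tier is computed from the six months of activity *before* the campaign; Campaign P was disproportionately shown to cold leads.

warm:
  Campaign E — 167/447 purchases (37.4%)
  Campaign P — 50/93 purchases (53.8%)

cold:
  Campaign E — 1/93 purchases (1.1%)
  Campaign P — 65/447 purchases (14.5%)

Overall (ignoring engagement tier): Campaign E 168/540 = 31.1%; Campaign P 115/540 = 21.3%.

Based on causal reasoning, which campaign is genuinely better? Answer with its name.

The engagement tier-specific comparison favours Campaign P throughout, but the pooled figures favour Campaign E. The question is whether to condition on engagement tier.
Engagement tier satisfies the back-door criterion: it is not a descendant of the campaign, and it blocks the spurious path from campaign to outcome. Adjusting for it (i.e., using the within-engagement tier rates) gives the causal effect.
Within each level — warm: 37.4% vs 53.8%; cold: 1.1% vs 14.5% — Campaign P is higher every time.

Campaign P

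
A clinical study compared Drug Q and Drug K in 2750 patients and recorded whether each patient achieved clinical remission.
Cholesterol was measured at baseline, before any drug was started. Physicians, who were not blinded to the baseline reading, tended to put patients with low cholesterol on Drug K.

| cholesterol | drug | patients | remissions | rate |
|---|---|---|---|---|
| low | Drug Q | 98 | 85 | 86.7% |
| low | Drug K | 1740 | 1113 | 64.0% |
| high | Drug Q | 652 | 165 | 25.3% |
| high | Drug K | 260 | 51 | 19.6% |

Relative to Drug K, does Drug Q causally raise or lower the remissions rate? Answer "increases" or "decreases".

Since cholesterol is a pre-existing factor (not a product of the drug) and it affects the outcome on its own, it is a confounder. The stratified rates, not the pooled rate, identify the causal effect.
Within each level — low: 86.7% vs 64.0%; high: 25.3% vs 19.6% — Drug Q is higher every time.

increases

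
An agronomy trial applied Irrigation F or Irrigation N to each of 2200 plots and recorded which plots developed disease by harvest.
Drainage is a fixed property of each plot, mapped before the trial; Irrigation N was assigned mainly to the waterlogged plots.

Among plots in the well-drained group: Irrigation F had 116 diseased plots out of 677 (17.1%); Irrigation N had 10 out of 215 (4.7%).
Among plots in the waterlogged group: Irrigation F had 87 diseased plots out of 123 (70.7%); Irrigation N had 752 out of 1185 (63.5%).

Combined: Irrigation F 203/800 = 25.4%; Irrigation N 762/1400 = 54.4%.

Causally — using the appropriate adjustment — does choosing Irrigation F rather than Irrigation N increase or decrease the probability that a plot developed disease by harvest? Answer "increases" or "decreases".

increases

Field drainage satisfies the back-door criterion: it is not a descendant of the irrigation, and it blocks the spurious path from irrigation to outcome. Adjusting for it (i.e., using the within-field drainage rates) gives the causal effect.
Within each level — well-drained: 17.1% vs 4.7%; waterlogged: 70.7% vs 63.5% — Irrigation N is lower every time.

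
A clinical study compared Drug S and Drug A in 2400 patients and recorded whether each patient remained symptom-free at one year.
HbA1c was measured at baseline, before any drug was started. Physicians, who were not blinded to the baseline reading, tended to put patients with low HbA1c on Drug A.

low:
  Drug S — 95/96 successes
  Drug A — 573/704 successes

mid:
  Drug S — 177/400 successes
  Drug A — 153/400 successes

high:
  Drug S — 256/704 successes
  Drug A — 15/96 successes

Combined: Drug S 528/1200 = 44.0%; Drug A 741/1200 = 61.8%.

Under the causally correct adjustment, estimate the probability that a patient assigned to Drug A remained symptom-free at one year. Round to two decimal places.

Nothing the drug does changes HbA1c; the imbalance is an allocation artefact. With HbA1c also predicting the outcome, the pooled figure is confounded, and the within-stratum comparison is the causal one.
Standardising Drug A to the population HbA1c mix: 0.333·573/704 + 0.333·153/400 + 0.333·15/96 = 0.451.

0.45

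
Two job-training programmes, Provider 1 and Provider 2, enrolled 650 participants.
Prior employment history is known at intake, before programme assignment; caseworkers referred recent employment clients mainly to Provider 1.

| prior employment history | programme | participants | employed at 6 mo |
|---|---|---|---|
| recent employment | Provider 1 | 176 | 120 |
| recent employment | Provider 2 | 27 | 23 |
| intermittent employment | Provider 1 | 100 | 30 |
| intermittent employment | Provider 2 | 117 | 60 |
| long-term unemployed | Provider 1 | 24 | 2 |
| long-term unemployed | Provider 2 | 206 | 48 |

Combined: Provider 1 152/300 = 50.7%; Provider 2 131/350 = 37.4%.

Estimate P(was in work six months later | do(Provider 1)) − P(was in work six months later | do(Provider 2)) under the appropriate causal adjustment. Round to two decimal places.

-0.18

Within every prior employment history level Provider 2 has the higher rate, yet pooled Provider 1 does — Simpson's reversal.
The imbalance in prior employment history arose from how participants were allocated, not from anything the programme did; and prior employment history independently affects the outcome. The pooled gap is confounded — condition on prior employment history.
Adjusting over the population distribution of prior employment history: 0.312·(0.682−0.852) + 0.334·(0.300−0.513) + 0.354·(0.083−0.233) = -0.177.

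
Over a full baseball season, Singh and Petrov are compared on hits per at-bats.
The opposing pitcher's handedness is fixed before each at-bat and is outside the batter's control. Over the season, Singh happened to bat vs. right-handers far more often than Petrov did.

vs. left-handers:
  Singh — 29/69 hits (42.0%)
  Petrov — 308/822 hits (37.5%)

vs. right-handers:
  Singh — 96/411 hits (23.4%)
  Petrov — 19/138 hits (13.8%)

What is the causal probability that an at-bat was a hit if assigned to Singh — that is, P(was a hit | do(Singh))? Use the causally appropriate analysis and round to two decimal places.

0.35

Nothing the player does changes pitcher handedness; the imbalance is an allocation artefact. With pitcher handedness also predicting the outcome, the pooled figure is confounded, and the within-stratum comparison is the causal one.
Standardising Singh to the population pitcher handedness mix: 0.619·29/69 + 0.381·96/411 = 0.349.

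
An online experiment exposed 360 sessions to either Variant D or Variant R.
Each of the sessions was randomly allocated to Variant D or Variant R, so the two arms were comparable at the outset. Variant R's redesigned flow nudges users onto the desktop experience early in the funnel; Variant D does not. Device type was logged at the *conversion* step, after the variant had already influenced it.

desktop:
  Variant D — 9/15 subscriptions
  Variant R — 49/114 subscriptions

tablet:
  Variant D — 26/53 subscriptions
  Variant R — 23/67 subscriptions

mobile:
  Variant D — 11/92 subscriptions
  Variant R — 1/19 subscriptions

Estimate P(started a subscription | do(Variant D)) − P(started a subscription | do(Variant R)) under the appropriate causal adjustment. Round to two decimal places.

-0.08

Because the variant influences device type, device type is a post-treatment mediator, not a confounder. Stratifying on it would bias the estimate; the causal effect is the crude pooled difference.
The causal difference is the pooled difference: 0.287 − 0.365 = -0.077.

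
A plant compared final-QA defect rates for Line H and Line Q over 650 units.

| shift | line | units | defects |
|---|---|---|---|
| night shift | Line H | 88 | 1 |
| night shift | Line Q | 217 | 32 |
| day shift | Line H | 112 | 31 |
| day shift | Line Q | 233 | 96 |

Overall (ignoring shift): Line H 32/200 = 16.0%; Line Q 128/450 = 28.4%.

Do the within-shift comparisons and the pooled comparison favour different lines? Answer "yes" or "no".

Within each shift level (night shift 1.1% vs 14.7%; day shift 27.7% vs 41.2%), Line H has the lower rate every time. Pooled: 16.0% vs 28.4% — Line H has the lower rate overall. They agree.

no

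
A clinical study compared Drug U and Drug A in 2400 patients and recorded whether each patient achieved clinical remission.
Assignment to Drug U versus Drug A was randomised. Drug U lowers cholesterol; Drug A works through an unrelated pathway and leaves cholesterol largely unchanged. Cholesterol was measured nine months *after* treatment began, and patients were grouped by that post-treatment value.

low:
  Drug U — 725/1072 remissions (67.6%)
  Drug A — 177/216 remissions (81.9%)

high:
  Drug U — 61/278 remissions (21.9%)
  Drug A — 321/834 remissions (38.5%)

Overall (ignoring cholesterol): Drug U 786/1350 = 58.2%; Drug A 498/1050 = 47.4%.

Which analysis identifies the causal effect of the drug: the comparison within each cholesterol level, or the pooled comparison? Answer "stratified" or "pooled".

pooled

The cholesterol-specific comparison favours Drug A throughout, but the pooled figures favour Drug U. The question is whether to condition on cholesterol.
Cholesterol is downstream of the drug. One should not condition on a consequence of treatment, so the overall rates are the right comparison.
Pooled: Drug U 58.2% vs Drug A 47.4%; Drug U is higher overall.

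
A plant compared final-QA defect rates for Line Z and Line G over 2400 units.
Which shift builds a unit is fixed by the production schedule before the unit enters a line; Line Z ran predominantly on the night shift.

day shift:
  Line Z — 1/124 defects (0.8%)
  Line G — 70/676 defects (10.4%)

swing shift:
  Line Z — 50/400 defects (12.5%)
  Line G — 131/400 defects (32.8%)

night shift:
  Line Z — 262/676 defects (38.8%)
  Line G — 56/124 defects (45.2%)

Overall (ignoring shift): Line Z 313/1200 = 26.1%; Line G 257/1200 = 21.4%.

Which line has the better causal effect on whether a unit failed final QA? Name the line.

Line Z is lower inside every shift stratum but Line G is lower in aggregate. Whether to stratify depends on how shift relates to the line.
Nothing the line does changes shift; the imbalance is an allocation artefact. With shift also predicting the outcome, the pooled figure is confounded, and the within-stratum comparison is the causal one.
Within each level — day shift: 0.8% vs 10.4%; swing shift: 12.5% vs 32.8%; night shift: 38.8% vs 45.2% — Line Z is lower every time.

Line Z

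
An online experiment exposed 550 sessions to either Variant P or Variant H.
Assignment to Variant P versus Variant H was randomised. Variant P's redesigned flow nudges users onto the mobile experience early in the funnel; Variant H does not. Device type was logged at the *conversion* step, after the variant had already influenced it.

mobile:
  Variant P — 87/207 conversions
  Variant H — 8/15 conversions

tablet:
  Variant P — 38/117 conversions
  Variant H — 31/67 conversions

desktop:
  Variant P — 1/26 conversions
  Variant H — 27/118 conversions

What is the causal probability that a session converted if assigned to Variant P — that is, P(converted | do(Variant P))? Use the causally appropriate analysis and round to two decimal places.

0.36

Device type is recorded after the variant and is itself shifted by it — it sits on the causal path from variant to outcome. Conditioning on a mediator would strip out part of the effect we want; the pooled comparison gives the total causal effect.
So P(outcome | do(Variant P)) is just the pooled rate for Variant P: 126/350 = 0.360.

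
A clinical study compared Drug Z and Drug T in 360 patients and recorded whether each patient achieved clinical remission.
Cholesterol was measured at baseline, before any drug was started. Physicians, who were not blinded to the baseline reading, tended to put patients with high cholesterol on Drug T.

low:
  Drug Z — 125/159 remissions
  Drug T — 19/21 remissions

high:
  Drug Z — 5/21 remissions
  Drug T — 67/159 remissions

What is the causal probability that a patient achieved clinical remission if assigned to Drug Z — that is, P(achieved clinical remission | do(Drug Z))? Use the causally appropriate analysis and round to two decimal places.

0.51

Cholesterol is set before the drug has any effect — it is not caused by the drug — and it independently drives the outcome. That makes it a confounder, so the causal comparison is within cholesterol levels.
Standardising Drug Z to the population cholesterol mix: 0.500·125/159 + 0.500·5/21 = 0.512.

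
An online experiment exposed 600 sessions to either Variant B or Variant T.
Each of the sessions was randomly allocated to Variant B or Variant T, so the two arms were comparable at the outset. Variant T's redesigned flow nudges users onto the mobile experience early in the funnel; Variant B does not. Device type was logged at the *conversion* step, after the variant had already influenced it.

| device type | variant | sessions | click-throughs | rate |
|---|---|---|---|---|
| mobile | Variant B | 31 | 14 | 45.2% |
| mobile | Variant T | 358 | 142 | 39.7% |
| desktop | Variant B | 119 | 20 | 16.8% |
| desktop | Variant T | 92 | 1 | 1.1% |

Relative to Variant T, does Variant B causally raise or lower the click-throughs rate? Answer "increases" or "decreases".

Device type is recorded after the variant and is itself shifted by it — it sits on the causal path from variant to outcome. Conditioning on a mediator would strip out part of the effect we want; the pooled comparison gives the total causal effect.
Pooled: Variant B 22.7% vs Variant T 31.8%; Variant T is higher overall.

decreases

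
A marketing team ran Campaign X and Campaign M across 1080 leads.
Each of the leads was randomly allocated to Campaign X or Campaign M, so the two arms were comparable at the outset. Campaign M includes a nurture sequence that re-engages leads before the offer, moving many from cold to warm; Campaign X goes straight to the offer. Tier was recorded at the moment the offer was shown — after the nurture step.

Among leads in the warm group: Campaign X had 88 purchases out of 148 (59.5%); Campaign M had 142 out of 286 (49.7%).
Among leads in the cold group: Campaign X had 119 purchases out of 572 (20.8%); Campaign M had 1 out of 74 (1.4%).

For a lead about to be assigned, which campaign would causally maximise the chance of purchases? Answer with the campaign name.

Campaign M

Within every engagement tier level Campaign X has the higher rate, yet pooled Campaign M does — Simpson's reversal.
Engagement tier here is a post-treatment variable shaped by the campaign; conditioning on it would introduce bias rather than remove it. The overall comparison is the causal one.
Pooled: Campaign X 28.7% vs Campaign M 39.7%; Campaign M is higher overall.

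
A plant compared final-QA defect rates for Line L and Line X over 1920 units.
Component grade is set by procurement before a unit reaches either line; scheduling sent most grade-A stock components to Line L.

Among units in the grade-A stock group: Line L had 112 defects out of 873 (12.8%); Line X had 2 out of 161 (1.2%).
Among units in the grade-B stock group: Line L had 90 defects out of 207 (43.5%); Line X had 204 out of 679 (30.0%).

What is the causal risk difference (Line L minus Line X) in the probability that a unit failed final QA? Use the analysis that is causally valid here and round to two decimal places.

Since component grade is a pre-existing factor (not a product of the line) and it affects the outcome on its own, it is a confounder. The stratified rates, not the pooled rate, identify the causal effect.
Adjusting over the population distribution of component grade: 0.539·(0.128−0.012) + 0.461·(0.435−0.300) = +0.124.

+0.12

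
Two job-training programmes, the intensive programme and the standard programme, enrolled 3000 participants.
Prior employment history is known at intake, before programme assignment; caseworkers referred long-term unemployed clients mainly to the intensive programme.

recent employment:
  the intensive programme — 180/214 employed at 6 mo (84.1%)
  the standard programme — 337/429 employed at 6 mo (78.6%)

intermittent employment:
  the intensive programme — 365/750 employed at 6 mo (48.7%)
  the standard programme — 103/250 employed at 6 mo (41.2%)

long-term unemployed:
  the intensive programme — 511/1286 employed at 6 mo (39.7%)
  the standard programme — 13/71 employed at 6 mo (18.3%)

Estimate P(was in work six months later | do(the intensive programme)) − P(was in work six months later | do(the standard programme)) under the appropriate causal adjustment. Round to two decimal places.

The imbalance in prior employment history arose from how participants were allocated, not from anything the programme did; and prior employment history independently affects the outcome. The pooled gap is confounded — condition on prior employment history.
Adjusting over the population distribution of prior employment history: 0.214·(0.841−0.786) + 0.333·(0.487−0.412) + 0.452·(0.397−0.183) = +0.134.

+0.13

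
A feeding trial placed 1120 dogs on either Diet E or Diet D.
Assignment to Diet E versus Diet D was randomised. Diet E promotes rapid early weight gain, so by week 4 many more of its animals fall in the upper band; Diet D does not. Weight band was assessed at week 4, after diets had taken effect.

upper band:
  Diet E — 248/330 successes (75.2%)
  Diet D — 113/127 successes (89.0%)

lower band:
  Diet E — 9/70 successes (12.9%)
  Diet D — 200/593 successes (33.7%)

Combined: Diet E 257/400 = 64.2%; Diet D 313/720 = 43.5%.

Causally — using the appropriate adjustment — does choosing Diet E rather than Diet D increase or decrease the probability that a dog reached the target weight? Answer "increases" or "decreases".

The distribution of week-4 weight band is itself part of what the diet does — it is an intermediate outcome. Holding it fixed would remove that part of the effect; the total effect is the pooled difference.
Pooled: Diet E 64.2% vs Diet D 43.5%; Diet E is higher overall.

increases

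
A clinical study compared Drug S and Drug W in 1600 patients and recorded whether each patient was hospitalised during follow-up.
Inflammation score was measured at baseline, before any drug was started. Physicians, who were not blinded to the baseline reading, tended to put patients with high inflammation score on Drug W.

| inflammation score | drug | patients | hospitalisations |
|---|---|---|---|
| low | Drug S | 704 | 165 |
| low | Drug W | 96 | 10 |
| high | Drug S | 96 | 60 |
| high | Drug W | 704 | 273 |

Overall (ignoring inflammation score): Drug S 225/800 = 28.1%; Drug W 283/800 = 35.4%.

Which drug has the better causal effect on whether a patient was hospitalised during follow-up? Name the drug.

Nothing the drug does changes inflammation score; the imbalance is an allocation artefact. With inflammation score also predicting the outcome, the pooled figure is confounded, and the within-stratum comparison is the causal one.
Within each level — low: 23.4% vs 10.4%; high: 62.5% vs 38.8% — Drug W is lower every time.

Drug W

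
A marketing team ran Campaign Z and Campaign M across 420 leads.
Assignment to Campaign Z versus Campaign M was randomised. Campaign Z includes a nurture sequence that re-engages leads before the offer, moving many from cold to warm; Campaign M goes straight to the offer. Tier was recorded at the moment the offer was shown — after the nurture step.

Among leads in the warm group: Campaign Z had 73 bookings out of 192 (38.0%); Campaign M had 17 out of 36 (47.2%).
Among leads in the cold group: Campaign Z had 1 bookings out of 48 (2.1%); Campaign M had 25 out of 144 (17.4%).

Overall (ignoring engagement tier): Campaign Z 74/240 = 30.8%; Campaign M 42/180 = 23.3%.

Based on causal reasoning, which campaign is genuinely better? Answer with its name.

The stratified and pooled comparisons disagree (Campaign M wins within each engagement tier; Campaign Z wins overall), so the answer turns on the causal role of engagement tier.
Engagement tier lies on the pathway campaign → engagement tier → outcome, so adjusting for it blocks the indirect effect. For the total causal effect of campaign, use the unadjusted pooled rates.
Pooled: Campaign Z 30.8% vs Campaign M 23.3%; Campaign Z is higher overall.

Campaign Z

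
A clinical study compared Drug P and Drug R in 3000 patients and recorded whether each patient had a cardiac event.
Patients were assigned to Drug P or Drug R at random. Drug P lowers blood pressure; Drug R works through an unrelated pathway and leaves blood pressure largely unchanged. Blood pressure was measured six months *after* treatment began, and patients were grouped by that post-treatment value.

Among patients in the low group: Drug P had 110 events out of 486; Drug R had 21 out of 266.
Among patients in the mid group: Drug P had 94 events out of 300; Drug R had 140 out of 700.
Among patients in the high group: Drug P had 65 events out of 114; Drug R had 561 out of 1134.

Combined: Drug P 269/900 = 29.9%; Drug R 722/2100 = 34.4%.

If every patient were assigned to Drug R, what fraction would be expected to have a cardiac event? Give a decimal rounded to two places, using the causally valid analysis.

0.34

Blood pressure is downstream of the drug. One should not condition on a consequence of treatment, so the overall rates are the right comparison.
So P(outcome | do(Drug R)) is just the pooled rate for Drug R: 722/2100 = 0.344.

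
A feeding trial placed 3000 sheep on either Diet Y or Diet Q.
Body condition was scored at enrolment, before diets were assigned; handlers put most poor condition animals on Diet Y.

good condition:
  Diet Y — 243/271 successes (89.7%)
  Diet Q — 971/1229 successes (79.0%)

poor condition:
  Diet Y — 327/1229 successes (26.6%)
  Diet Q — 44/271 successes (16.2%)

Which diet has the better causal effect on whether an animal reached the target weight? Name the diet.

Diet Y

Since starting body condition is a pre-existing factor (not a product of the diet) and it affects the outcome on its own, it is a confounder. The stratified rates, not the pooled rate, identify the causal effect.
Within each level — good condition: 89.7% vs 79.0%; poor condition: 26.6% vs 16.2% — Diet Y is higher every time.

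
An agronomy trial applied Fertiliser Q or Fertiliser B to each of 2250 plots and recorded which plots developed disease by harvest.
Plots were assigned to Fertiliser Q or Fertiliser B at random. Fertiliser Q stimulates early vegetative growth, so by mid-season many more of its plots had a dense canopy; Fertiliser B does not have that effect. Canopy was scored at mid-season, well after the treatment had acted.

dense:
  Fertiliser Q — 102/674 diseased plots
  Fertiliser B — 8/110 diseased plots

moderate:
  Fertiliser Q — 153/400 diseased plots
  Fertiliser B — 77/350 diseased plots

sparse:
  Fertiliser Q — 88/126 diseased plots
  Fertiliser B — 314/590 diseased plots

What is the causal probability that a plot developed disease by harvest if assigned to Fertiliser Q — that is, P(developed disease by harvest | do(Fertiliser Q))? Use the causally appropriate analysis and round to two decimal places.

0.29

Mid-season canopy is downstream of the fertiliser. One should not condition on a consequence of treatment, so the overall rates are the right comparison.
So P(outcome | do(Fertiliser Q)) is just the pooled rate for Fertiliser Q: 343/1200 = 0.286.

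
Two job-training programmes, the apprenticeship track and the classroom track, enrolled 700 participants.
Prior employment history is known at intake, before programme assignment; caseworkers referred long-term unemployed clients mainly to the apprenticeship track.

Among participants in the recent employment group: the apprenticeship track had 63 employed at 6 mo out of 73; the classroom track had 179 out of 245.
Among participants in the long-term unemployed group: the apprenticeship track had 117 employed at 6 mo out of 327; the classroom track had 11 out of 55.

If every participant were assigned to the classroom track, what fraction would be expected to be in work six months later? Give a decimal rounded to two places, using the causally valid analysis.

Within every prior employment history level the apprenticeship track has the higher rate, yet pooled the classroom track does — Simpson's reversal.
Nothing the programme does changes prior employment history; the imbalance is an allocation artefact. With prior employment history also predicting the outcome, the pooled figure is confounded, and the within-stratum comparison is the causal one.
Standardising the classroom track to the population prior employment history mix: 0.454·179/245 + 0.546·11/55 = 0.441.

0.44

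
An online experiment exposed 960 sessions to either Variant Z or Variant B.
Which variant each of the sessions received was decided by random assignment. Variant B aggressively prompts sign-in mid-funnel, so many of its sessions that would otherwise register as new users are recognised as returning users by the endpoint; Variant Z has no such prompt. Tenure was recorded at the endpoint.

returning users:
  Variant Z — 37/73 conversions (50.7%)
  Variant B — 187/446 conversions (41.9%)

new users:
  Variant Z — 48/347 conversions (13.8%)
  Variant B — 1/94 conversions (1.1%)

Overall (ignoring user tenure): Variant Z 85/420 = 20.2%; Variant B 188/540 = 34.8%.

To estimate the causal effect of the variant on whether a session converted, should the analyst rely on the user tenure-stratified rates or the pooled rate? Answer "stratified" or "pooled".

Stratifying would compare variants among sessions the variants themselves sorted into user tenure groups — a form of selection on an intermediate. The unconditioned pooled rates give the total causal effect.
Pooled: Variant Z 20.2% vs Variant B 34.8%; Variant B is higher overall.

pooled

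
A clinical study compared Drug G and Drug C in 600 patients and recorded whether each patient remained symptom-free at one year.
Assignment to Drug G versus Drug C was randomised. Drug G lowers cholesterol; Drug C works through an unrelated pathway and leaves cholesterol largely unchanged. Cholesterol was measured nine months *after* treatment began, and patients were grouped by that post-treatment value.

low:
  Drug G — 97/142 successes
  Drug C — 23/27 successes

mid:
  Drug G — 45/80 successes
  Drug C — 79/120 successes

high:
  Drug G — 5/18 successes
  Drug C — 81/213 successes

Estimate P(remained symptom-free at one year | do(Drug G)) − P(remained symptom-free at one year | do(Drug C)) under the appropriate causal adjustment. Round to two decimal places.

The stratified and pooled comparisons disagree (Drug C wins within each cholesterol; Drug G wins overall), so the answer turns on the causal role of cholesterol.
Cholesterol is downstream of the drug. One should not condition on a consequence of treatment, so the overall rates are the right comparison.
The causal difference is the pooled difference: 0.613 − 0.508 = +0.104.

+0.10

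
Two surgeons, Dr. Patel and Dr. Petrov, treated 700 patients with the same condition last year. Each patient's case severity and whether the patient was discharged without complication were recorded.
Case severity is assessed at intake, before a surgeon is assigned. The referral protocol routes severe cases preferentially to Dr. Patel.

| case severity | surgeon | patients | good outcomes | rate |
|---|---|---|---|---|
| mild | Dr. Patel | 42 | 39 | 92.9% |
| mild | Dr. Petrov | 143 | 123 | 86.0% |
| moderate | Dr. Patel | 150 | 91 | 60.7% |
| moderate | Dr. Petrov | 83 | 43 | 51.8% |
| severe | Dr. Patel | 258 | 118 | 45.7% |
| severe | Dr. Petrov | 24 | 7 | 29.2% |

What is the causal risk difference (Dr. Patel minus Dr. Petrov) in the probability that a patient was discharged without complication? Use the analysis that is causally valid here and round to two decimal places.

The case severity-specific comparison favours Dr. Patel throughout, but the pooled figures favour Dr. Petrov. The question is whether to condition on case severity.
Case severity differs across surgeons for reasons unrelated to any effect of the surgeon itself, and it separately predicts the outcome — a classic confounder. We must compare within case severity levels.
Adjusting over the population distribution of case severity: 0.264·(0.929−0.860) + 0.333·(0.607−0.518) + 0.403·(0.457−0.292) = +0.114.

+0.11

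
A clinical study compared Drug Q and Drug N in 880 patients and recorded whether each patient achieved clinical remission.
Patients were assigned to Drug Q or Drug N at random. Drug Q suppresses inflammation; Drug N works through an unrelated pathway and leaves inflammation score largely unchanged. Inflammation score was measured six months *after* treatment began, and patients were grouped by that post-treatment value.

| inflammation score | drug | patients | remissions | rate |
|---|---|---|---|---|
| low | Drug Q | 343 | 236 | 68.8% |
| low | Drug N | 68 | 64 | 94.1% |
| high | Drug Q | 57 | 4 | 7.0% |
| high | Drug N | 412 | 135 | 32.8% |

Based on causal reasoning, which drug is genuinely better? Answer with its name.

Inflammation score here is a post-treatment variable shaped by the drug; conditioning on it would introduce bias rather than remove it. The overall comparison is the causal one.
Pooled: Drug Q 60.0% vs Drug N 41.5%; Drug Q is higher overall.

Drug Q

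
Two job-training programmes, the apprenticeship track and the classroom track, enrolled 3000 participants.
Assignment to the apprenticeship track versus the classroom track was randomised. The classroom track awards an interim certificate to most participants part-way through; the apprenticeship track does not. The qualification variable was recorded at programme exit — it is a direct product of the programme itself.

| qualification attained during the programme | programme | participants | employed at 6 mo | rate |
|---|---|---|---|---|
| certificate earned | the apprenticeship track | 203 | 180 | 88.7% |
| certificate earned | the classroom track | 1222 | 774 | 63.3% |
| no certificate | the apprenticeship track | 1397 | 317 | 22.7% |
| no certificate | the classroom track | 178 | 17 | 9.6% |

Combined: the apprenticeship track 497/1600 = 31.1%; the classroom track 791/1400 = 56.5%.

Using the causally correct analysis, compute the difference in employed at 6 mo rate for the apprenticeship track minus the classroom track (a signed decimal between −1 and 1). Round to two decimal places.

the apprenticeship track is higher inside every qualification attained during the programme stratum but the classroom track is higher in aggregate. Whether to stratify depends on how qualification attained during the programme relates to the programme.
Qualification attained during the programme here is a post-treatment variable shaped by the programme; conditioning on it would introduce bias rather than remove it. The overall comparison is the causal one.
The causal difference is the pooled difference: 0.311 − 0.565 = -0.254.

-0.25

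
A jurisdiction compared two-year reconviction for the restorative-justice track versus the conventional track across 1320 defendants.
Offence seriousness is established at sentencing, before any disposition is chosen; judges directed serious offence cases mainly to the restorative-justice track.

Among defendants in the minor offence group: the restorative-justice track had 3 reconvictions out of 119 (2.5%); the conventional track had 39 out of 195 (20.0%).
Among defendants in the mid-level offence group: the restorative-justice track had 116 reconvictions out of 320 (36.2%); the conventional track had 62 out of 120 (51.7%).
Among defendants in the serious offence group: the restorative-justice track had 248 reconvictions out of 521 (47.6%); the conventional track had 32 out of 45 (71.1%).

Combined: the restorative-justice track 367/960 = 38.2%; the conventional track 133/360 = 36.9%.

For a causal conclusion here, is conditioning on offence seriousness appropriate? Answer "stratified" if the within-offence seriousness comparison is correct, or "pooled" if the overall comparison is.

Offence seriousness satisfies the back-door criterion: it is not a descendant of the disposition, and it blocks the spurious path from disposition to outcome. Adjusting for it (i.e., using the within-offence seriousness rates) gives the causal effect.
Within each level — minor offence: 2.5% vs 20.0%; mid-level offence: 36.2% vs 51.7%; serious offence: 47.6% vs 71.1% — the restorative-justice track is lower every time.

stratified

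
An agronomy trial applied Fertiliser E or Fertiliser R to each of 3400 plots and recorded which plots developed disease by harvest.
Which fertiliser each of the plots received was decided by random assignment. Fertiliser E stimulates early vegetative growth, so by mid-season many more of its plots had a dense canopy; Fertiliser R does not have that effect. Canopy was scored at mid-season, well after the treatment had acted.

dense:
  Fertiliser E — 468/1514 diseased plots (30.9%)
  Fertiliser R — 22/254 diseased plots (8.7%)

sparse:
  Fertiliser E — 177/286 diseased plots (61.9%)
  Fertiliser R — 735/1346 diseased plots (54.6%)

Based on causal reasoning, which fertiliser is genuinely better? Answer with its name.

Fertiliser E

Mid-season canopy lies on the pathway fertiliser → mid-season canopy → outcome, so adjusting for it blocks the indirect effect. For the total causal effect of fertiliser, use the unadjusted pooled rates.
Pooled: Fertiliser E 35.8% vs Fertiliser R 47.3%; Fertiliser E is lower overall.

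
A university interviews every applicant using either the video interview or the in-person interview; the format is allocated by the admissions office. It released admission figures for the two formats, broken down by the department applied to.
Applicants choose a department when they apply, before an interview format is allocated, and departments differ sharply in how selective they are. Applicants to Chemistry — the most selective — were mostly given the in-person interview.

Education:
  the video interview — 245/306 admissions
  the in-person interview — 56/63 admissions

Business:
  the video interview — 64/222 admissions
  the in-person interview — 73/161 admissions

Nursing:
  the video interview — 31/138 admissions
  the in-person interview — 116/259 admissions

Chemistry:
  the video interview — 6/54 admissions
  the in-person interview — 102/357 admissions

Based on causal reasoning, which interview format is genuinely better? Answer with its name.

the in-person interview

Department differs across interview formats for reasons unrelated to any effect of the interview format itself, and it separately predicts the outcome — a classic confounder. We must compare within department levels.
Within each level — Education: 80.1% vs 88.9%; Business: 28.8% vs 45.3%; Nursing: 22.5% vs 44.8%; Chemistry: 11.1% vs 28.6% — the in-person interview is higher every time.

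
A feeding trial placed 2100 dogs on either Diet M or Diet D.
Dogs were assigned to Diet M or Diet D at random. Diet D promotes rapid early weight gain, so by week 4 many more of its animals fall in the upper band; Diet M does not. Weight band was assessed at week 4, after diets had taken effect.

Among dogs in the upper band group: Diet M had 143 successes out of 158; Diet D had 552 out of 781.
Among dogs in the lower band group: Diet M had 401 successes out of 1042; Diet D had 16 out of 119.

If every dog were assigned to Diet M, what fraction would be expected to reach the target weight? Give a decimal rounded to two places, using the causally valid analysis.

The stratified and pooled comparisons disagree (Diet M wins within each week-4 weight band; Diet D wins overall), so the answer turns on the causal role of week-4 weight band.
Stratifying would compare diets among dogs the diets themselves sorted into week-4 weight band groups — a form of selection on an intermediate. The unconditioned pooled rates give the total causal effect.
So P(outcome | do(Diet M)) is just the pooled rate for Diet M: 544/1200 = 0.453.

0.45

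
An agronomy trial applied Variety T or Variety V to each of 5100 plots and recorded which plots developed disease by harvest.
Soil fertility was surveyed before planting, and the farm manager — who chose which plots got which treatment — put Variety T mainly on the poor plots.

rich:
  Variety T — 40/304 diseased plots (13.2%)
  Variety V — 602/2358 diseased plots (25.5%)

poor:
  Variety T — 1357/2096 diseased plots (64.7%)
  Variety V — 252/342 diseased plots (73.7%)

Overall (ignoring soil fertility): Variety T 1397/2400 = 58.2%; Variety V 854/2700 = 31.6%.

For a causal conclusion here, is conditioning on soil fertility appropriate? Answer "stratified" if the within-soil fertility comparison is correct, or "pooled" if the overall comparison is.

Variety T is lower inside every soil fertility stratum but Variety V is lower in aggregate. Whether to stratify depends on how soil fertility relates to the variety.
Soil fertility satisfies the back-door criterion: it is not a descendant of the variety, and it blocks the spurious path from variety to outcome. Adjusting for it (i.e., using the within-soil fertility rates) gives the causal effect.
Within each level — rich: 13.2% vs 25.5%; poor: 64.7% vs 73.7% — Variety T is lower every time.

stratified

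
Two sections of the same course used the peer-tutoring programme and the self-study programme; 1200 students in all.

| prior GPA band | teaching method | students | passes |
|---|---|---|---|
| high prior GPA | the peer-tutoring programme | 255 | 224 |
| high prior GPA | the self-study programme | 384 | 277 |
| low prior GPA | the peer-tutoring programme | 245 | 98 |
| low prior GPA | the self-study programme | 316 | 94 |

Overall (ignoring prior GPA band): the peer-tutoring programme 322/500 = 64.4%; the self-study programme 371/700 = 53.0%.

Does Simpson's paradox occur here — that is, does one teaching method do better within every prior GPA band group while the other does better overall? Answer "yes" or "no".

no

Within each prior GPA band level (high prior GPA 87.8% vs 72.1%; low prior GPA 40.0% vs 29.7%), the peer-tutoring programme has the higher rate every time. Pooled: 64.4% vs 53.0% — the peer-tutoring programme has the higher rate overall. They agree.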